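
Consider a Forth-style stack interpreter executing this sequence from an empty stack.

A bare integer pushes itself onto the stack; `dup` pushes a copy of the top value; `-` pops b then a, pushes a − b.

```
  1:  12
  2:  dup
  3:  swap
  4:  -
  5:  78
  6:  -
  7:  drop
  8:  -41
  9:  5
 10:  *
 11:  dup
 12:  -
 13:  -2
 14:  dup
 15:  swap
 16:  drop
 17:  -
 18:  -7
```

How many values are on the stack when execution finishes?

12   → [12]
dup  → [12, 12]
swap → [12, 12]
-    → [0]
78   → [0, 78]
-    → [-78]
drop → []
-41  → [-41]
5    → [-41, 5]
*    → [-205]
dup  → [-205, -205]
-    → [0]
-2   → [0, -2]
dup  → [0, -2, -2]
swap → [0, -2, -2]
drop → [0, -2]
-    → [2]
-7   → [2, -7]

2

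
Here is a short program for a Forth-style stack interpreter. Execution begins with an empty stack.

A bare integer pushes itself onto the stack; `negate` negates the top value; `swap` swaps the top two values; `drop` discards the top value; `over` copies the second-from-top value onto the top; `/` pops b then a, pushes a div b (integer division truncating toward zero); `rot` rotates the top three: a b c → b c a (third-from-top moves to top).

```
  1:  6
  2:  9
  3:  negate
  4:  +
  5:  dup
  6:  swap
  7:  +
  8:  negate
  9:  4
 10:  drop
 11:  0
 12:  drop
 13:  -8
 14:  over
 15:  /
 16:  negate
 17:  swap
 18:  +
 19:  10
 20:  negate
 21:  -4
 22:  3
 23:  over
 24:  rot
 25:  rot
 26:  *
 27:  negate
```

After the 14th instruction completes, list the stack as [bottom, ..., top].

[6, -8, 6]

6      : 6
9      : 6 9
negate : 6 -9
+      : -3
dup    : -3 -3
swap   : -3 -3
+      : -6
negate : 6
4      : 6 4
drop   : 6
0      : 6 0
drop   : 6
-8     : 6 -8
over   : 6 -8 6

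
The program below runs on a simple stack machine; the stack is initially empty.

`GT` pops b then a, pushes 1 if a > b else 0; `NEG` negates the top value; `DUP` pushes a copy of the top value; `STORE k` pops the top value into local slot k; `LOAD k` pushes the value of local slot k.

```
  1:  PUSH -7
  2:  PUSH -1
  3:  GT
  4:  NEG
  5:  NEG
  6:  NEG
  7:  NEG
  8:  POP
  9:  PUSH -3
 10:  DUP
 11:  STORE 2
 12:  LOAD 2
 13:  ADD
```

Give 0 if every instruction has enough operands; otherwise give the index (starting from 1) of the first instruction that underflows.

PUSH -7 -> -7
PUSH -1 -> -7 -1
GT      -> 0
NEG     -> 0
NEG     -> 0
NEG     -> 0
NEG     -> 0
POP     -> (empty)
PUSH -3 -> -3
DUP     -> -3 -3
STORE 2 -> -3
LOAD 2  -> -3 -3
ADD     -> -6

0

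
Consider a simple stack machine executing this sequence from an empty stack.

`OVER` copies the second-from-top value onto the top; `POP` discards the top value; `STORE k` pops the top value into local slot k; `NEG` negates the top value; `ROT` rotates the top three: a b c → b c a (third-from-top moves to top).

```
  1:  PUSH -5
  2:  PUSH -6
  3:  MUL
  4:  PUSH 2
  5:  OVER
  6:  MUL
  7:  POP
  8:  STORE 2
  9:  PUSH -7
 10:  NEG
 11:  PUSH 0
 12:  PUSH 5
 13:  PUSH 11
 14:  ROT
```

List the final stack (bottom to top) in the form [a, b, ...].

PUSH -5 : -5
PUSH -6 : -5 -6
MUL     : 30
PUSH 2  : 30 2
OVER    : 30 2 30
MUL     : 30 60
POP     : 30
STORE 2 : (empty)
PUSH -7 : -7
NEG     : 7
PUSH 0  : 7 0
PUSH 5  : 7 0 5
PUSH 11 : 7 0 5 11
ROT     : 7 5 11 0

[7, 5, 11, 0]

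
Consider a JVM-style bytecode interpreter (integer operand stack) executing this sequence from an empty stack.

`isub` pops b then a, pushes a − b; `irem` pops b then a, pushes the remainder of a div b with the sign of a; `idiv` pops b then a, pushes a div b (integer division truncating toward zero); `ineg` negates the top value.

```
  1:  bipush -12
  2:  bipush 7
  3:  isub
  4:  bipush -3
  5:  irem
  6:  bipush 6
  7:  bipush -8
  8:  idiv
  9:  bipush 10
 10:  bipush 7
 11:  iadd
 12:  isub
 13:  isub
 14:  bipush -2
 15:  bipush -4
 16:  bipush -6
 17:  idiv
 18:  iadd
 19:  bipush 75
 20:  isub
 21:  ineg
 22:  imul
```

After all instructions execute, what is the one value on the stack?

bipush -12 -> [-12]
bipush 7   -> [-12, 7]
isub       -> [-19]
bipush -3  -> [-19, -3]
irem       -> [-1]
bipush 6   -> [-1, 6]
bipush -8  -> [-1, 6, -8]
idiv       -> [-1, 0]
bipush 10  -> [-1, 0, 10]
bipush 7   -> [-1, 0, 10, 7]
iadd       -> [-1, 0, 17]
isub       -> [-1, -17]
isub       -> [16]
bipush -2  -> [16, -2]
bipush -4  -> [16, -2, -4]
bipush -6  -> [16, -2, -4, -6]
idiv       -> [16, -2, 0]
iadd       -> [16, -2]
bipush 75  -> [16, -2, 75]
isub       -> [16, -77]
ineg       -> [16, 77]
imul       -> [1232]

1232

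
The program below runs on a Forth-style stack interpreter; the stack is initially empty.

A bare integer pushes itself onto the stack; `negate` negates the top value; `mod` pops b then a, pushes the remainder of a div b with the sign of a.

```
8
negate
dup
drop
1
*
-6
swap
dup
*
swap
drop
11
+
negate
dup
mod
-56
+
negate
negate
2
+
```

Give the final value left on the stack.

-54

8      : [8]
negate : [-8]
dup    : [-8, -8]
drop   : [-8]
1      : [-8, 1]
*      : [-8]
-6     : [-8, -6]
swap   : [-6, -8]
dup    : [-6, -8, -8]
*      : [-6, 64]
swap   : [64, -6]
drop   : [64]
11     : [64, 11]
+      : [75]
negate : [-75]
dup    : [-75, -75]
mod    : [0]
-56    : [0, -56]
+      : [-56]
negate : [56]
negate : [-56]
2      : [-56, 2]
+      : [-54]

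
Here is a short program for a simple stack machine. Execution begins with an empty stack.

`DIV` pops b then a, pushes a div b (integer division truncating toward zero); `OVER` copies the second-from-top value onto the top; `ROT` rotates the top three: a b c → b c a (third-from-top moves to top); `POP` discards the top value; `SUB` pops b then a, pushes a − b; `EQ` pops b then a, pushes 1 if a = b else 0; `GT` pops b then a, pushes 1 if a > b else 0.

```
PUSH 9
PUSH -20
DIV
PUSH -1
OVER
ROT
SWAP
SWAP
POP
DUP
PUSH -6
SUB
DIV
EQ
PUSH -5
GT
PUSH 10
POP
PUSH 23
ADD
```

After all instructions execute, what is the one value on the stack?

24

PUSH 9    9
PUSH -20  9 -20
DIV       0
PUSH -1   0 -1
OVER      0 -1 0
ROT       -1 0 0
SWAP      -1 0 0
SWAP      -1 0 0
POP       -1 0
DUP       -1 0 0
PUSH -6   -1 0 0 -6
SUB       -1 0 6
DIV       -1 0
EQ        0
PUSH -5   0 -5
GT        1
PUSH 10   1 10
POP       1
PUSH 23   1 23
ADD       24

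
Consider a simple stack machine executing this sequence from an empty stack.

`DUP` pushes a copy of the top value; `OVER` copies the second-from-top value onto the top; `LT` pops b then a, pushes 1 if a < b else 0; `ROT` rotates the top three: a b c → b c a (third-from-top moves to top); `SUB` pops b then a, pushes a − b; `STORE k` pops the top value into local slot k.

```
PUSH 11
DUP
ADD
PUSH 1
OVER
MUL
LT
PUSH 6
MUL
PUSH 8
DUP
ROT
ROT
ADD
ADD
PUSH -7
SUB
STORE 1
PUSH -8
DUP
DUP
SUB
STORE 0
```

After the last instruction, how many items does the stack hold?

PUSH 11 → [11]
DUP     → [11, 11]
ADD     → [22]
PUSH 1  → [22, 1]
OVER    → [22, 1, 22]
MUL     → [22, 22]
LT      → [0]
PUSH 6  → [0, 6]
MUL     → [0]
PUSH 8  → [0, 8]
DUP     → [0, 8, 8]
ROT     → [8, 8, 0]
ROT     → [8, 0, 8]
ADD     → [8, 8]
ADD     → [16]
PUSH -7 → [16, -7]
SUB     → [23]
STORE 1 → []
PUSH -8 → [-8]
DUP     → [-8, -8]
DUP     → [-8, -8, -8]
SUB     → [-8, 0]
STORE 0 → [-8]

1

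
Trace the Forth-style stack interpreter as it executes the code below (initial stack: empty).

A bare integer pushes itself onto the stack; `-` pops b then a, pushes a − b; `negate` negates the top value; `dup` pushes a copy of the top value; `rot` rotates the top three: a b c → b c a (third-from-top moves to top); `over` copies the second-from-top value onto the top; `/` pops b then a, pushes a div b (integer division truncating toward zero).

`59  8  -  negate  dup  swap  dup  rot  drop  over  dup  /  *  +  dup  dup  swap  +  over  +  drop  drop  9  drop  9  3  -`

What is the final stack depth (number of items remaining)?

59      [59]
8       [59, 8]
-       [51]
negate  [-51]
dup     [-51, -51]
swap    [-51, -51]
dup     [-51, -51, -51]
rot     [-51, -51, -51]
drop    [-51, -51]
over    [-51, -51, -51]
dup     [-51, -51, -51, -51]
/       [-51, -51, 1]
*       [-51, -51]
+       [-102]
dup     [-102, -102]
dup     [-102, -102, -102]
swap    [-102, -102, -102]
+       [-102, -204]
over    [-102, -204, -102]
+       [-102, -306]
drop    [-102]
drop    []
9       [9]
drop    []
9       [9]
3       [9, 3]
-       [6]

1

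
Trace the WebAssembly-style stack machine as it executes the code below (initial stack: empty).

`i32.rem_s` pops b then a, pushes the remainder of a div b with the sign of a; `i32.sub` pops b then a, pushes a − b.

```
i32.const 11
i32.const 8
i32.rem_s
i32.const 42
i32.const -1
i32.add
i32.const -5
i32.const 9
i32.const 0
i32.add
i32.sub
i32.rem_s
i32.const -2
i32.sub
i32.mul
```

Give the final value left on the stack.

i32.const 11 → 11
i32.const 8  → 11 8
i32.rem_s    → 3
i32.const 42 → 3 42
i32.const -1 → 3 42 -1
i32.add      → 3 41
i32.const -5 → 3 41 -5
i32.const 9  → 3 41 -5 9
i32.const 0  → 3 41 -5 9 0
i32.add      → 3 41 -5 9
i32.sub      → 3 41 -14
i32.rem_s    → 3 13
i32.const -2 → 3 13 -2
i32.sub      → 3 15
i32.mul      → 45

45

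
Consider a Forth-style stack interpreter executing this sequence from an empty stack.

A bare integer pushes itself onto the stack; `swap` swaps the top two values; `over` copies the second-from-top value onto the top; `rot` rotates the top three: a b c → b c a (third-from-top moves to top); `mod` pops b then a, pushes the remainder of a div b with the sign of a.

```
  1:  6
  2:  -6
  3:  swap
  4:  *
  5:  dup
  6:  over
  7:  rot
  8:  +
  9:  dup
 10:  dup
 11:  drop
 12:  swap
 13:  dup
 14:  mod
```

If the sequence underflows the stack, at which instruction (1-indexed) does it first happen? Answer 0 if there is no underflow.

0

6     6
-6    6 -6
swap  -6 6
*     -36
dup   -36 -36
over  -36 -36 -36
rot   -36 -36 -36
+     -36 -72
dup   -36 -72 -72
dup   -36 -72 -72 -72
drop  -36 -72 -72
swap  -36 -72 -72
dup   -36 -72 -72 -72
mod   -36 -72 0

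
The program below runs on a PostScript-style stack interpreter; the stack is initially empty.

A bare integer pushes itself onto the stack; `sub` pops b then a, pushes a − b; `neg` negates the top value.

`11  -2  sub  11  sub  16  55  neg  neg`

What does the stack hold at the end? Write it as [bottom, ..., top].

11   [11]
-2   [11, -2]
sub  [13]
11   [13, 11]
sub  [2]
16   [2, 16]
55   [2, 16, 55]
neg  [2, 16, -55]
neg  [2, 16, 55]

[2, 16, 55]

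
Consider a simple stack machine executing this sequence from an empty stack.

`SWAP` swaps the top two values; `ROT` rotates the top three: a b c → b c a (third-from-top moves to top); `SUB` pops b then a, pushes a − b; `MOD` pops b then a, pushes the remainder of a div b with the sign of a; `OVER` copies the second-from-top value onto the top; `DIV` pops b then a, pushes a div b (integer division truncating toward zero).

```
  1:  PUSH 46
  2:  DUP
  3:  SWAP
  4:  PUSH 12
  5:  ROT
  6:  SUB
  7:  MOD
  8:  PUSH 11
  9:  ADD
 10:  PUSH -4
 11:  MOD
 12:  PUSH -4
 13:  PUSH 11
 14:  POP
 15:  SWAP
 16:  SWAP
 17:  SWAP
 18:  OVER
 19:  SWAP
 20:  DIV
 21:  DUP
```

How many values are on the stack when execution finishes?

PUSH 46 -> [46]
DUP     -> [46, 46]
SWAP    -> [46, 46]
PUSH 12 -> [46, 46, 12]
ROT     -> [46, 12, 46]
SUB     -> [46, -34]
MOD     -> [12]
PUSH 11 -> [12, 11]
ADD     -> [23]
PUSH -4 -> [23, -4]
MOD     -> [3]
PUSH -4 -> [3, -4]
PUSH 11 -> [3, -4, 11]
POP     -> [3, -4]
SWAP    -> [-4, 3]
SWAP    -> [3, -4]
SWAP    -> [-4, 3]
OVER    -> [-4, 3, -4]
SWAP    -> [-4, -4, 3]
DIV     -> [-4, -1]
DUP     -> [-4, -1, -1]

3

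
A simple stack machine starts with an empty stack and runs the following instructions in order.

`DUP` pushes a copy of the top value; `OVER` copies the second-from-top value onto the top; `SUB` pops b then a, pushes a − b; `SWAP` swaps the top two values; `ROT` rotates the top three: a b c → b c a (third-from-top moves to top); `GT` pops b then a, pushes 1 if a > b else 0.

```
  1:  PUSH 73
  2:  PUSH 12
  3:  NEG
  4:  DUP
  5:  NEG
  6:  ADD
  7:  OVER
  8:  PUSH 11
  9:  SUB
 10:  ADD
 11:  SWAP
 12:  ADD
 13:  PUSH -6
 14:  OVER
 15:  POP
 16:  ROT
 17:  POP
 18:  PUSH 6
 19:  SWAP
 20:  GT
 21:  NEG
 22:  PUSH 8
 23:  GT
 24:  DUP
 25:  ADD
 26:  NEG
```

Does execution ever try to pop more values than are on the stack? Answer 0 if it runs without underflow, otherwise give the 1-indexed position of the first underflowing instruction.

PUSH 73 -> 73
PUSH 12 -> 73 12
NEG     -> 73 -12
DUP     -> 73 -12 -12
NEG     -> 73 -12 12
ADD     -> 73 0
OVER    -> 73 0 73
PUSH 11 -> 73 0 73 11
SUB     -> 73 0 62
ADD     -> 73 62
SWAP    -> 62 73
ADD     -> 135
PUSH -6 -> 135 -6
OVER    -> 135 -6 135
POP     -> 135 -6
ROT  — needs 3 operands, stack has 2 → underflow

16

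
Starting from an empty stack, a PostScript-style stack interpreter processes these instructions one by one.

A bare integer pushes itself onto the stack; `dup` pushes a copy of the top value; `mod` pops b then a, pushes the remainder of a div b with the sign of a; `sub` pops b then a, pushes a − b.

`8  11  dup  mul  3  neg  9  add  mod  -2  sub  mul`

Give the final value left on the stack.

24

8   : 8
11  : 8 11
dup : 8 11 11
mul : 8 121
3   : 8 121 3
neg : 8 121 -3
9   : 8 121 -3 9
add : 8 121 6
mod : 8 1
-2  : 8 1 -2
sub : 8 3
mul : 24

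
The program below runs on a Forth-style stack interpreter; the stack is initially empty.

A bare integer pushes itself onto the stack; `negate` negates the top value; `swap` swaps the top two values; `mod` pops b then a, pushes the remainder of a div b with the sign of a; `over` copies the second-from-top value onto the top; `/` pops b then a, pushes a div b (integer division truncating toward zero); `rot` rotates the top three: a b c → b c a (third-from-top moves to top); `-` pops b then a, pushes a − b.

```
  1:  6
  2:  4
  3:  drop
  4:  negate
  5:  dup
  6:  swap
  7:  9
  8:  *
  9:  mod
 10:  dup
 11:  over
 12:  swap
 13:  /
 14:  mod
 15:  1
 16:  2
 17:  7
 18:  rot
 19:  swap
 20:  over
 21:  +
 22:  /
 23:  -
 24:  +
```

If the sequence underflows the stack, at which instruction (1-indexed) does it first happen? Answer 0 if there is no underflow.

6      : 6
4      : 6 4
drop   : 6
negate : -6
dup    : -6 -6
swap   : -6 -6
9      : -6 -6 9
*      : -6 -54
mod    : -6
dup    : -6 -6
over   : -6 -6 -6
swap   : -6 -6 -6
/      : -6 1
mod    : 0
1      : 0 1
2      : 0 1 2
7      : 0 1 2 7
rot    : 0 2 7 1
swap   : 0 2 1 7
over   : 0 2 1 7 1
+      : 0 2 1 8
/      : 0 2 0
-      : 0 2
+      : 2

0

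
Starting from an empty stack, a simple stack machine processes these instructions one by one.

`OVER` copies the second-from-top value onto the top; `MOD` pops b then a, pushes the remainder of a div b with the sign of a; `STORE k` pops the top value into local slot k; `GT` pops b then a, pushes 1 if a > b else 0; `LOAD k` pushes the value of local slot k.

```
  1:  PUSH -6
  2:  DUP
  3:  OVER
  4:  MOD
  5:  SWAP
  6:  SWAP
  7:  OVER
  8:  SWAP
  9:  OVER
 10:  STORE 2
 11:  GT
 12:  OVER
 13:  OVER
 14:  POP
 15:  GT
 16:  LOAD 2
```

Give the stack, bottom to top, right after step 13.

PUSH -6  [-6]
DUP      [-6, -6]
OVER     [-6, -6, -6]
MOD      [-6, 0]
SWAP     [0, -6]
SWAP     [-6, 0]
OVER     [-6, 0, -6]
SWAP     [-6, -6, 0]
OVER     [-6, -6, 0, -6]
STORE 2  [-6, -6, 0]
GT       [-6, 0]
OVER     [-6, 0, -6]
OVER     [-6, 0, -6, 0]

[-6, 0, -6, 0]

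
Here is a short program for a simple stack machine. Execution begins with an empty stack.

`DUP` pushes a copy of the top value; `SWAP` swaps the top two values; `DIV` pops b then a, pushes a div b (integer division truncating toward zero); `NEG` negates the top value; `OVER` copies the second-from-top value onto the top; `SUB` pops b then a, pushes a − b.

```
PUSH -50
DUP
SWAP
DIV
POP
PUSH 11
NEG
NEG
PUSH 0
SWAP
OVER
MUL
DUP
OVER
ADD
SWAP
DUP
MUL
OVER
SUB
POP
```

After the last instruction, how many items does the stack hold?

PUSH -50  -50
DUP       -50 -50
SWAP      -50 -50
DIV       1
POP       (empty)
PUSH 11   11
NEG       -11
NEG       11
PUSH 0    11 0
SWAP      0 11
OVER      0 11 0
MUL       0 0
DUP       0 0 0
OVER      0 0 0 0
ADD       0 0 0
SWAP      0 0 0
DUP       0 0 0 0
MUL       0 0 0
OVER      0 0 0 0
SUB       0 0 0
POP       0 0

2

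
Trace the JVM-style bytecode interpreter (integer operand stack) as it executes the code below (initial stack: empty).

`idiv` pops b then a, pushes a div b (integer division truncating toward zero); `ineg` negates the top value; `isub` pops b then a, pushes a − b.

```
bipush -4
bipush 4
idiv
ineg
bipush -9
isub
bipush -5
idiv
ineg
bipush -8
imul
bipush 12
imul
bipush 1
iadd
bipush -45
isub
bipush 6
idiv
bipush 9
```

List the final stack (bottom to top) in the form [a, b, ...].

[-24, 9]

bipush -4  → [-4]
bipush 4   → [-4, 4]
idiv       → [-1]
ineg       → [1]
bipush -9  → [1, -9]
isub       → [10]
bipush -5  → [10, -5]
idiv       → [-2]
ineg       → [2]
bipush -8  → [2, -8]
imul       → [-16]
bipush 12  → [-16, 12]
imul       → [-192]
bipush 1   → [-192, 1]
iadd       → [-191]
bipush -45 → [-191, -45]
isub       → [-146]
bipush 6   → [-146, 6]
idiv       → [-24]
bipush 9   → [-24, 9]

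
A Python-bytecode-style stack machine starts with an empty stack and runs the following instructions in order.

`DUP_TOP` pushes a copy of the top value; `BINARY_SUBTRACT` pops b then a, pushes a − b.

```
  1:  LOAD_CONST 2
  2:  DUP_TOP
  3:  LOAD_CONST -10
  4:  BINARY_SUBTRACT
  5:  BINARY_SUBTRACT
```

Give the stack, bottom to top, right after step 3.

[2, 2, -10]

LOAD_CONST 2    2
DUP_TOP         2 2
LOAD_CONST -10  2 2 -10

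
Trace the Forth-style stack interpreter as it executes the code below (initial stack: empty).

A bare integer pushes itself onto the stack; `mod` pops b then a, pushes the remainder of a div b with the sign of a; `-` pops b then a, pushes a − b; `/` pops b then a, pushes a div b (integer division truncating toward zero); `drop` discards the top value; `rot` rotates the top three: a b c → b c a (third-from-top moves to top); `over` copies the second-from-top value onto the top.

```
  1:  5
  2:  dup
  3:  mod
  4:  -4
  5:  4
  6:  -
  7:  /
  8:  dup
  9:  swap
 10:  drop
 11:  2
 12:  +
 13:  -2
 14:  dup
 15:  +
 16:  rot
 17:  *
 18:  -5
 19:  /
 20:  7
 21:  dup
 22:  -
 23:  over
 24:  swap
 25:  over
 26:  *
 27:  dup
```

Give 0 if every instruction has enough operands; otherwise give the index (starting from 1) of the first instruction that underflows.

16

5    → [5]
dup  → [5, 5]
mod  → [0]
-4   → [0, -4]
4    → [0, -4, 4]
-    → [0, -8]
/    → [0]
dup  → [0, 0]
swap → [0, 0]
drop → [0]
2    → [0, 2]
+    → [2]
-2   → [2, -2]
dup  → [2, -2, -2]
+    → [2, -4]
rot  — needs 3 operands, stack has 2 → underflow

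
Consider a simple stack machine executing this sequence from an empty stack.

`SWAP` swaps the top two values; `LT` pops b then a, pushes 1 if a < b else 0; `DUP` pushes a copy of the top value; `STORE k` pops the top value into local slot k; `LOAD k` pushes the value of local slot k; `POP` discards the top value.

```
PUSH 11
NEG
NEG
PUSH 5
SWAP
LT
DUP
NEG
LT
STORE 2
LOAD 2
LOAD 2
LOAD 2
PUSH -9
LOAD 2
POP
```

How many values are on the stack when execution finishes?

PUSH 11 → [11]
NEG     → [-11]
NEG     → [11]
PUSH 5  → [11, 5]
SWAP    → [5, 11]
LT      → [1]
DUP     → [1, 1]
NEG     → [1, -1]
LT      → [0]
STORE 2 → []
LOAD 2  → [0]
LOAD 2  → [0, 0]
LOAD 2  → [0, 0, 0]
PUSH -9 → [0, 0, 0, -9]
LOAD 2  → [0, 0, 0, -9, 0]
POP     → [0, 0, 0, -9]

4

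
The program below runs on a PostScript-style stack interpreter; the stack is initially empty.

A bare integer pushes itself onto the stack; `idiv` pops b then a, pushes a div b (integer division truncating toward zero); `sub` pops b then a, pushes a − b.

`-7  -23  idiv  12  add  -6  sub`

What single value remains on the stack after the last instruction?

18

-7    [-7]
-23   [-7, -23]
idiv  [0]
12    [0, 12]
add   [12]
-6    [12, -6]
sub   [18]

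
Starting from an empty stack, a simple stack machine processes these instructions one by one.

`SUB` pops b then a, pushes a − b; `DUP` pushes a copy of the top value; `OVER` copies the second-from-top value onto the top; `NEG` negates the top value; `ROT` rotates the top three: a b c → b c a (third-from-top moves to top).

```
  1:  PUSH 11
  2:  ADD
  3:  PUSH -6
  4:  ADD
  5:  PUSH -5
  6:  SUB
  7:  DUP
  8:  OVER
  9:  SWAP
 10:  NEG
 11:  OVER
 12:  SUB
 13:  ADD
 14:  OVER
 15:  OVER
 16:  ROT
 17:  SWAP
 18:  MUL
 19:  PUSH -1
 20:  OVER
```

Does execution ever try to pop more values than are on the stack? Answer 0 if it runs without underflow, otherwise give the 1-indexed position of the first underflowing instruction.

2

PUSH 11 : [11]
ADD  — needs 2 operands, stack has 1 → underflow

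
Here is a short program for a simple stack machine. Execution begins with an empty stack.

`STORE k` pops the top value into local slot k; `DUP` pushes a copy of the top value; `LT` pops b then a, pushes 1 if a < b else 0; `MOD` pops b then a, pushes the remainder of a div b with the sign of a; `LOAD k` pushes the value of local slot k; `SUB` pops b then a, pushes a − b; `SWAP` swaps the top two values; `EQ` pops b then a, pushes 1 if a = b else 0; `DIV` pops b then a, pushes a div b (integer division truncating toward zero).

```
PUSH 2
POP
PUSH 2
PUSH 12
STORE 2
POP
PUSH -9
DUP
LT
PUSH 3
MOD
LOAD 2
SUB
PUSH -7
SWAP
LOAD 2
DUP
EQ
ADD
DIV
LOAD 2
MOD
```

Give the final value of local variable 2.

12

PUSH 2  -> 2
POP     -> (empty)
PUSH 2  -> 2
PUSH 12 -> 2 12
STORE 2 -> 2
POP     -> (empty)
PUSH -9 -> -9
DUP     -> -9 -9
LT      -> 0
PUSH 3  -> 0 3
MOD     -> 0
LOAD 2  -> 0 12
SUB     -> -12
PUSH -7 -> -12 -7
SWAP    -> -7 -12
LOAD 2  -> -7 -12 12
DUP     -> -7 -12 12 12
EQ      -> -7 -12 1
ADD     -> -7 -11
DIV     -> 0
LOAD 2  -> 0 12
MOD     -> 0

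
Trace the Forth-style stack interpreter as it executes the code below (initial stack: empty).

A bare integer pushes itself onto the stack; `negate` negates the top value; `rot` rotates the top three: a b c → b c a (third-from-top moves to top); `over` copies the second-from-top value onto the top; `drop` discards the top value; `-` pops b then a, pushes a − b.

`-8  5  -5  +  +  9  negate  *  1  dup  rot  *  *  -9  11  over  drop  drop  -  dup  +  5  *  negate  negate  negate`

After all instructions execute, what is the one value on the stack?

-8     : -8
5      : -8 5
-5     : -8 5 -5
+      : -8 0
+      : -8
9      : -8 9
negate : -8 -9
*      : 72
1      : 72 1
dup    : 72 1 1
rot    : 1 1 72
*      : 1 72
*      : 72
-9     : 72 -9
11     : 72 -9 11
over   : 72 -9 11 -9
drop   : 72 -9 11
drop   : 72 -9
-      : 81
dup    : 81 81
+      : 162
5      : 162 5
*      : 810
negate : -810
negate : 810
negate : -810

-810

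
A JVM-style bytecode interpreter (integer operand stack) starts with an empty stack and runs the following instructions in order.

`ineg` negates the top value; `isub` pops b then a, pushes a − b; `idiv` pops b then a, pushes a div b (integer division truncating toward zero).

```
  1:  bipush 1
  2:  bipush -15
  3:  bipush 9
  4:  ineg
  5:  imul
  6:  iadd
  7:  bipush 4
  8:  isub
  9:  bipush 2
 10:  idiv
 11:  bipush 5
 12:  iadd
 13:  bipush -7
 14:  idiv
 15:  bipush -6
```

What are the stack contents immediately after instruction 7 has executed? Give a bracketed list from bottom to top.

[136, 4]

bipush 1   : 1
bipush -15 : 1 -15
bipush 9   : 1 -15 9
ineg       : 1 -15 -9
imul       : 1 135
iadd       : 136
bipush 4   : 136 4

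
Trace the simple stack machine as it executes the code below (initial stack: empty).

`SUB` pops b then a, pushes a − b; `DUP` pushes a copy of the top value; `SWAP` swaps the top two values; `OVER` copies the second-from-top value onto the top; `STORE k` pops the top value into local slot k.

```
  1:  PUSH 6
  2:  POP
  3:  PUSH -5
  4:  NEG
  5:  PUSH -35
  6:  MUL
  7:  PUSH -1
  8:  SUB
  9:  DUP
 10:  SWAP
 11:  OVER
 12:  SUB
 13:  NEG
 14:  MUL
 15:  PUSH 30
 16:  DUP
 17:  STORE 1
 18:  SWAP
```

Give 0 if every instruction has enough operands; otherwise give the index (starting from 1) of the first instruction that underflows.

0

PUSH 6   → [6]
POP      → []
PUSH -5  → [-5]
NEG      → [5]
PUSH -35 → [5, -35]
MUL      → [-175]
PUSH -1  → [-175, -1]
SUB      → [-174]
DUP      → [-174, -174]
SWAP     → [-174, -174]
OVER     → [-174, -174, -174]
SUB      → [-174, 0]
NEG      → [-174, 0]
MUL      → [0]
PUSH 30  → [0, 30]
DUP      → [0, 30, 30]
STORE 1  → [0, 30]
SWAP     → [30, 0]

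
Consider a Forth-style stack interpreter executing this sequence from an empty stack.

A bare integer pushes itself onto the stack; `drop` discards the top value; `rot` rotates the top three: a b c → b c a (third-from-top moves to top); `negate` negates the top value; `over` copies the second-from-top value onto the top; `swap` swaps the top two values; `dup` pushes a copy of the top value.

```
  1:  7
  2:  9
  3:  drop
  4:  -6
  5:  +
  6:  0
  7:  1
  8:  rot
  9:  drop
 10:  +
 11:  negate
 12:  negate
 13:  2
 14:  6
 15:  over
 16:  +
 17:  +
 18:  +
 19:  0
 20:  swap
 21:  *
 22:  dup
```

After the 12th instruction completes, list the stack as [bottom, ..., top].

7       7
9       7 9
drop    7
-6      7 -6
+       1
0       1 0
1       1 0 1
rot     0 1 1
drop    0 1
+       1
negate  -1
negate  1

[1]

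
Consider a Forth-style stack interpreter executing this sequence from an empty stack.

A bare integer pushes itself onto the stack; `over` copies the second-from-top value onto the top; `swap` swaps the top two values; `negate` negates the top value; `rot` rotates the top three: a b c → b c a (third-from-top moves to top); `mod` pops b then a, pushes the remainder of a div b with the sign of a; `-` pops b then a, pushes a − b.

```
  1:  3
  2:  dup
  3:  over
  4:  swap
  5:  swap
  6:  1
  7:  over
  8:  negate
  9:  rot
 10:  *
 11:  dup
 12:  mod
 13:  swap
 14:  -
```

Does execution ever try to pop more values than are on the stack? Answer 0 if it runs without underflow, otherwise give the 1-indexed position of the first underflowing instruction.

0

3      : 3
dup    : 3 3
over   : 3 3 3
swap   : 3 3 3
swap   : 3 3 3
1      : 3 3 3 1
over   : 3 3 3 1 3
negate : 3 3 3 1 -3
rot    : 3 3 1 -3 3
*      : 3 3 1 -9
dup    : 3 3 1 -9 -9
mod    : 3 3 1 0
swap   : 3 3 0 1
-      : 3 3 -1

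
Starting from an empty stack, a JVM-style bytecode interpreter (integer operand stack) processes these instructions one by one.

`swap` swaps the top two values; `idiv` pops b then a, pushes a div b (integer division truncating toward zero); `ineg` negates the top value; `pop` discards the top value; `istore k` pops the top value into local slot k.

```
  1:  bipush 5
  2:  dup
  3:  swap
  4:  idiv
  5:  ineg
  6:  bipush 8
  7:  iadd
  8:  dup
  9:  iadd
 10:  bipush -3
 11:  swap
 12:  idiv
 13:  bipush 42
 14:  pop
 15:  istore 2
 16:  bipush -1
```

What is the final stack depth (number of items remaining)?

1

bipush 5  → 5
dup       → 5 5
swap      → 5 5
idiv      → 1
ineg      → -1
bipush 8  → -1 8
iadd      → 7
dup       → 7 7
iadd      → 14
bipush -3 → 14 -3
swap      → -3 14
idiv      → 0
bipush 42 → 0 42
pop       → 0
istore 2  → (empty)
bipush -1 → -1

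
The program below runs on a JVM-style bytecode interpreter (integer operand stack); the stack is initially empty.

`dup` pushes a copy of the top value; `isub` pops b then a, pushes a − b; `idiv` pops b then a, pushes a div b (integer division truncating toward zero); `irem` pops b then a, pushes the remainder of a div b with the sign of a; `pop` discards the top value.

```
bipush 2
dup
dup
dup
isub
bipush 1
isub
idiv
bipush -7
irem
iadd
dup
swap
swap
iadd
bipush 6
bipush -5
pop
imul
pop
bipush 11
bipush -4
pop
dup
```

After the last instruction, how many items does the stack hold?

2

bipush 2   [2]
dup        [2, 2]
dup        [2, 2, 2]
dup        [2, 2, 2, 2]
isub       [2, 2, 0]
bipush 1   [2, 2, 0, 1]
isub       [2, 2, -1]
idiv       [2, -2]
bipush -7  [2, -2, -7]
irem       [2, -2]
iadd       [0]
dup        [0, 0]
swap       [0, 0]
swap       [0, 0]
iadd       [0]
bipush 6   [0, 6]
bipush -5  [0, 6, -5]
pop        [0, 6]
imul       [0]
pop        []
bipush 11  [11]
bipush -4  [11, -4]
pop        [11]
dup        [11, 11]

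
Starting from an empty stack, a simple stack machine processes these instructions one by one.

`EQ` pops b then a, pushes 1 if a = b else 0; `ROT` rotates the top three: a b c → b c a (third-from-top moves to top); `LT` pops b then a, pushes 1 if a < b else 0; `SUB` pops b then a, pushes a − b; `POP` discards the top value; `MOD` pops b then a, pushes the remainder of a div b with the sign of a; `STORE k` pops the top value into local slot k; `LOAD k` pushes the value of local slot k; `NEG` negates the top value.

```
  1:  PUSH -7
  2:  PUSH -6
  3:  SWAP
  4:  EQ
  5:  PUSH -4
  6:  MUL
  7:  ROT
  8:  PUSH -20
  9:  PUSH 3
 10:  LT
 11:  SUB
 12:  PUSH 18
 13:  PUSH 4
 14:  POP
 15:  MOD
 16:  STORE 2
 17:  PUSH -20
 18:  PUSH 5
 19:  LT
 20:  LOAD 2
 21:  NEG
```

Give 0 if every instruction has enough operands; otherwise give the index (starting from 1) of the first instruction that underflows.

PUSH -7 : -7
PUSH -6 : -7 -6
SWAP    : -6 -7
EQ      : 0
PUSH -4 : 0 -4
MUL     : 0
ROT  — needs 3 operands, stack has 1 → underflow

7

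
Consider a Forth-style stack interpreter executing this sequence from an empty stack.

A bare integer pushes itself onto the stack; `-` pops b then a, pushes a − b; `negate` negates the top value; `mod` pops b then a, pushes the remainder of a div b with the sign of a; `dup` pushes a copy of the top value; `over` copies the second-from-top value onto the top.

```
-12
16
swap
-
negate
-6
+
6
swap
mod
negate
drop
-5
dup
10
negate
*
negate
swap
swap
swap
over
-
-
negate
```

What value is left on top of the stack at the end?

-12     [-12]
16      [-12, 16]
swap    [16, -12]
-       [28]
negate  [-28]
-6      [-28, -6]
+       [-34]
6       [-34, 6]
swap    [6, -34]
mod     [6]
negate  [-6]
drop    []
-5      [-5]
dup     [-5, -5]
10      [-5, -5, 10]
negate  [-5, -5, -10]
*       [-5, 50]
negate  [-5, -50]
swap    [-50, -5]
swap    [-5, -50]
swap    [-50, -5]
over    [-50, -5, -50]
-       [-50, 45]
-       [-95]
negate  [95]

95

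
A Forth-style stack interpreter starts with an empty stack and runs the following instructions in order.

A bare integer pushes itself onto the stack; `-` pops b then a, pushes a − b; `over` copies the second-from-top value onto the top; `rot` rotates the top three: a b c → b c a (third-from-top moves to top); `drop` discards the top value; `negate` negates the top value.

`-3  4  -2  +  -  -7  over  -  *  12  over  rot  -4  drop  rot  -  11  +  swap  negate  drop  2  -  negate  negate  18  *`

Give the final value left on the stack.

-3     -> [-3]
4      -> [-3, 4]
-2     -> [-3, 4, -2]
+      -> [-3, 2]
-      -> [-5]
-7     -> [-5, -7]
over   -> [-5, -7, -5]
-      -> [-5, -2]
*      -> [10]
12     -> [10, 12]
over   -> [10, 12, 10]
rot    -> [12, 10, 10]
-4     -> [12, 10, 10, -4]
drop   -> [12, 10, 10]
rot    -> [10, 10, 12]
-      -> [10, -2]
11     -> [10, -2, 11]
+      -> [10, 9]
swap   -> [9, 10]
negate -> [9, -10]
drop   -> [9]
2      -> [9, 2]
-      -> [7]
negate -> [-7]
negate -> [7]
18     -> [7, 18]
*      -> [126]

126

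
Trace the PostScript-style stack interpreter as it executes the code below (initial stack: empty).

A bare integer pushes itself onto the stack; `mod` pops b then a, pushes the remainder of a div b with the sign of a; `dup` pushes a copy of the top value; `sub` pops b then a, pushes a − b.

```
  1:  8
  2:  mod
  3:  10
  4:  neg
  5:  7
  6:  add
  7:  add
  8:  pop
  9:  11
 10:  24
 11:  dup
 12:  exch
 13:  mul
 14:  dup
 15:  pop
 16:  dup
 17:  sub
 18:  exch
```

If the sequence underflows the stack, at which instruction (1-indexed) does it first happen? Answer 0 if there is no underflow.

2

8  8
mod  — needs 2 operands, stack has 1 → underflow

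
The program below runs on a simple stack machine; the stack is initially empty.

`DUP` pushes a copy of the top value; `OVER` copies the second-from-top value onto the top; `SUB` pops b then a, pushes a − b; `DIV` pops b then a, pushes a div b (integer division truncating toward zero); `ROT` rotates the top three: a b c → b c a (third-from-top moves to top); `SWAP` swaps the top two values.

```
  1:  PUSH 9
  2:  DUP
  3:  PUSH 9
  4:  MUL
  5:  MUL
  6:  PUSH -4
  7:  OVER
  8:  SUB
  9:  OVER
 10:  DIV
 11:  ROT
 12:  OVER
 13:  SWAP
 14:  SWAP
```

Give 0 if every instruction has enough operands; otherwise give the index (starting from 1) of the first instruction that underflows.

PUSH 9  -> [9]
DUP     -> [9, 9]
PUSH 9  -> [9, 9, 9]
MUL     -> [9, 81]
MUL     -> [729]
PUSH -4 -> [729, -4]
OVER    -> [729, -4, 729]
SUB     -> [729, -733]
OVER    -> [729, -733, 729]
DIV     -> [729, -1]
ROT  — needs 3 operands, stack has 2 → underflow

11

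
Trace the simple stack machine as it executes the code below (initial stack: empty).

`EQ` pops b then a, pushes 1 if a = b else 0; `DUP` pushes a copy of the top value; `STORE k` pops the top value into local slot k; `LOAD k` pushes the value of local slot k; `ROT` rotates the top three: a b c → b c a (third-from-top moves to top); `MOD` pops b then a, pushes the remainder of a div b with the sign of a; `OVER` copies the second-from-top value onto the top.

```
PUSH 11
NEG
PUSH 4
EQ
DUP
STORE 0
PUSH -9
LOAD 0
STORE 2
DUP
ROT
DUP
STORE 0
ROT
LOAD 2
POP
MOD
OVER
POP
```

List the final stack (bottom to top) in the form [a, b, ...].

PUSH 11 : [11]
NEG     : [-11]
PUSH 4  : [-11, 4]
EQ      : [0]
DUP     : [0, 0]
STORE 0 : [0]
PUSH -9 : [0, -9]
LOAD 0  : [0, -9, 0]
STORE 2 : [0, -9]
DUP     : [0, -9, -9]
ROT     : [-9, -9, 0]
DUP     : [-9, -9, 0, 0]
STORE 0 : [-9, -9, 0]
ROT     : [-9, 0, -9]
LOAD 2  : [-9, 0, -9, 0]
POP     : [-9, 0, -9]
MOD     : [-9, 0]
OVER    : [-9, 0, -9]
POP     : [-9, 0]

[-9, 0]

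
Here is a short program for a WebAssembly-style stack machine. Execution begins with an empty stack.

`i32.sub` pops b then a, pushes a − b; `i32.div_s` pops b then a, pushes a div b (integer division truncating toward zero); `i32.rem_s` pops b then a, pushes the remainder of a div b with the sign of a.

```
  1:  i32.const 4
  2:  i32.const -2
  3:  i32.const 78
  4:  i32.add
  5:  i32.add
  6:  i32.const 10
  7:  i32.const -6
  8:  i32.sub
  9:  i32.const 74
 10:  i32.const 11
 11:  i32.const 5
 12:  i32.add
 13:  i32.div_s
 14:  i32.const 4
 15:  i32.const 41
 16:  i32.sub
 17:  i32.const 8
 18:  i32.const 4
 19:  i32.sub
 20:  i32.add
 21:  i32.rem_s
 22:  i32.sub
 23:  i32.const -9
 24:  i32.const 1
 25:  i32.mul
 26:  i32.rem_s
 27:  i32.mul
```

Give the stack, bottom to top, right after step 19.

i32.const 4  : 4
i32.const -2 : 4 -2
i32.const 78 : 4 -2 78
i32.add      : 4 76
i32.add      : 80
i32.const 10 : 80 10
i32.const -6 : 80 10 -6
i32.sub      : 80 16
i32.const 74 : 80 16 74
i32.const 11 : 80 16 74 11
i32.const 5  : 80 16 74 11 5
i32.add      : 80 16 74 16
i32.div_s    : 80 16 4
i32.const 4  : 80 16 4 4
i32.const 41 : 80 16 4 4 41
i32.sub      : 80 16 4 -37
i32.const 8  : 80 16 4 -37 8
i32.const 4  : 80 16 4 -37 8 4
i32.sub      : 80 16 4 -37 4

[80, 16, 4, -37, 4]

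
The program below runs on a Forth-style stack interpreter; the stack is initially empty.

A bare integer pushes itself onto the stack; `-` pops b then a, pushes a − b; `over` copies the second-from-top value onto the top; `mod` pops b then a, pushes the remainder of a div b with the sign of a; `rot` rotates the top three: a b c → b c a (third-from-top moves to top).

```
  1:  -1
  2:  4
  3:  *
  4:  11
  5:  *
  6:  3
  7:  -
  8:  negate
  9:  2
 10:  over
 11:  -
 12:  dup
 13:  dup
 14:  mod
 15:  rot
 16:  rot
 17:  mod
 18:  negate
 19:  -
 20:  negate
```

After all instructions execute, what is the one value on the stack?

-1      [-1]
4       [-1, 4]
*       [-4]
11      [-4, 11]
*       [-44]
3       [-44, 3]
-       [-47]
negate  [47]
2       [47, 2]
over    [47, 2, 47]
-       [47, -45]
dup     [47, -45, -45]
dup     [47, -45, -45, -45]
mod     [47, -45, 0]
rot     [-45, 0, 47]
rot     [0, 47, -45]
mod     [0, 2]
negate  [0, -2]
-       [2]
negate  [-2]

-2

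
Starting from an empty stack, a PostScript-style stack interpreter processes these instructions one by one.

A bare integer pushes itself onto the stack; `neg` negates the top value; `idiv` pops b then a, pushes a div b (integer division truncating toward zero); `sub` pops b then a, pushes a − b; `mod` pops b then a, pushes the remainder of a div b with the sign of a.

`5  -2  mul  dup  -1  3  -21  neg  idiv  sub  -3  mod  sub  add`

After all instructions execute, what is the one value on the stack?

5    : [5]
-2   : [5, -2]
mul  : [-10]
dup  : [-10, -10]
-1   : [-10, -10, -1]
3    : [-10, -10, -1, 3]
-21  : [-10, -10, -1, 3, -21]
neg  : [-10, -10, -1, 3, 21]
idiv : [-10, -10, -1, 0]
sub  : [-10, -10, -1]
-3   : [-10, -10, -1, -3]
mod  : [-10, -10, -1]
sub  : [-10, -9]
add  : [-19]

-19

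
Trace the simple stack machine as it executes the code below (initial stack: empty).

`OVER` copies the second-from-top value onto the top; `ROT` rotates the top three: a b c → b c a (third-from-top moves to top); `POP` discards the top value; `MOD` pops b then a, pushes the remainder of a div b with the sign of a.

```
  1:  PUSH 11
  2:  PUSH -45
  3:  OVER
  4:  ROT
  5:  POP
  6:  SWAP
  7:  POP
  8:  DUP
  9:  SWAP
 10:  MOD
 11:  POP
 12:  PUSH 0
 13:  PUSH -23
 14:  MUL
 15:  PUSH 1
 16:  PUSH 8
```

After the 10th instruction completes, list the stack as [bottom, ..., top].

[0]

PUSH 11   [11]
PUSH -45  [11, -45]
OVER      [11, -45, 11]
ROT       [-45, 11, 11]
POP       [-45, 11]
SWAP      [11, -45]
POP       [11]
DUP       [11, 11]
SWAP      [11, 11]
MOD       [0]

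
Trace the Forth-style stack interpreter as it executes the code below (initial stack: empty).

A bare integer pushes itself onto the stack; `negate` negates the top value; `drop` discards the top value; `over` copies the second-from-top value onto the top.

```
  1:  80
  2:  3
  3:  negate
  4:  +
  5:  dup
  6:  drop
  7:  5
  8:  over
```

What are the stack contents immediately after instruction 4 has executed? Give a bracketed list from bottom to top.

[77]

80     → [80]
3      → [80, 3]
negate → [80, -3]
+      → [77]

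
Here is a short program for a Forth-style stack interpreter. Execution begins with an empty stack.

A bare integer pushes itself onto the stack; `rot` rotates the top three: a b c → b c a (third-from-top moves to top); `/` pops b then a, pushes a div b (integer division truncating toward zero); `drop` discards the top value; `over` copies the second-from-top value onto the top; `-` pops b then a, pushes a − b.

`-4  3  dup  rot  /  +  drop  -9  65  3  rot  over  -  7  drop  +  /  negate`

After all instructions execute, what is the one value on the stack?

-4      -4
3       -4 3
dup     -4 3 3
rot     3 3 -4
/       3 0
+       3
drop    (empty)
-9      -9
65      -9 65
3       -9 65 3
rot     65 3 -9
over    65 3 -9 3
-       65 3 -12
7       65 3 -12 7
drop    65 3 -12
+       65 -9
/       -7
negate  7

7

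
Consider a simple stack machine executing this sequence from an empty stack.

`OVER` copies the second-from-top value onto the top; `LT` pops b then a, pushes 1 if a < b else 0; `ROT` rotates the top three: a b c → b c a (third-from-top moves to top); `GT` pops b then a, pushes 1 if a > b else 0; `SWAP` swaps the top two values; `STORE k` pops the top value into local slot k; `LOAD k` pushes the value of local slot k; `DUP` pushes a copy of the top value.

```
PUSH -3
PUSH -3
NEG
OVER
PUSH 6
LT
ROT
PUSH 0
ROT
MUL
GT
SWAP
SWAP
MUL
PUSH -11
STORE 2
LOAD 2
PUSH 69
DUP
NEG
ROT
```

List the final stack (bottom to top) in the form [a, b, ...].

[0, 69, -69, -11]

PUSH -3  -> [-3]
PUSH -3  -> [-3, -3]
NEG      -> [-3, 3]
OVER     -> [-3, 3, -3]
PUSH 6   -> [-3, 3, -3, 6]
LT       -> [-3, 3, 1]
ROT      -> [3, 1, -3]
PUSH 0   -> [3, 1, -3, 0]
ROT      -> [3, -3, 0, 1]
MUL      -> [3, -3, 0]
GT       -> [3, 0]
SWAP     -> [0, 3]
SWAP     -> [3, 0]
MUL      -> [0]
PUSH -11 -> [0, -11]
STORE 2  -> [0]
LOAD 2   -> [0, -11]
PUSH 69  -> [0, -11, 69]
DUP      -> [0, -11, 69, 69]
NEG      -> [0, -11, 69, -69]
ROT      -> [0, 69, -69, -11]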